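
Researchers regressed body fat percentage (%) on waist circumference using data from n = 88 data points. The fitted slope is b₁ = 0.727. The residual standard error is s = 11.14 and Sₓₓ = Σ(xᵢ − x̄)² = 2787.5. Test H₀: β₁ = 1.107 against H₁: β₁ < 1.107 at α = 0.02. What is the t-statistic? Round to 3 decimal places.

t = -1.801

SE(b₁) = s/√Sₓₓ = 11.14/√2787.5 = 0.210998.
t = (0.727 − 1.107) / 0.210998 = -1.801.
df = n − 2 = 86.
One-sided p ≈ 0.0376, which is ≥ 0.02, so fail to reject H₀.
The data do not give significant evidence that the true slope on waist circumference is below 1.107 % per unit.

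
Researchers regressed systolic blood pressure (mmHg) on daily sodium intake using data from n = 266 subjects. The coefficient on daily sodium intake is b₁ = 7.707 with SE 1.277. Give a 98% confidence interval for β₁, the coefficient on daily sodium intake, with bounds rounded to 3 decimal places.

(4.718, 10.696)

df = n − 2 = 266 − 2 = 264.
t* = t_{0.01, 264} = 2.340556.
Margin = t* × SE = 2.340556 × 1.277 = 2.98889.
CI: 7.707 ± 2.98889 → (4.718, 10.696).
With 98% confidence, each one-unit increase in daily sodium intake is associated with a change of between 4.718 and 10.696 mmHg in systolic blood pressure.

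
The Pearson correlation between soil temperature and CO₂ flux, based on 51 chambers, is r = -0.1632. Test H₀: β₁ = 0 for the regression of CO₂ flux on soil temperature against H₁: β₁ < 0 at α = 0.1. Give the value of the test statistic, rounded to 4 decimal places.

t = -1.1579

t = r·√(n − 2)/√(1 − r²) = -0.1632·√49/√0.973366 = -1.1579.
df = n − 2 = 49.
One-sided p ≈ 0.1263, which is ≥ 0.1, so fail to reject H₀.
The data do not give significant evidence of a linear association between soil temperature and CO₂ flux.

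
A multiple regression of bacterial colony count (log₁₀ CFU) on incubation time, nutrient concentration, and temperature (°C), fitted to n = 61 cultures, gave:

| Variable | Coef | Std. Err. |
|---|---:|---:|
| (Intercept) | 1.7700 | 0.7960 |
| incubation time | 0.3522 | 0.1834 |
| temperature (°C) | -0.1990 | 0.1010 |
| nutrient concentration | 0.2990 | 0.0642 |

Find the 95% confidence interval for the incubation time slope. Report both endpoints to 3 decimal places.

(-0.015, 0.719)

Read off: b = 0.3522, SE = 0.1834 for incubation time.
df = n − k − 1 = 61 − 3 − 1 = 57.
t* = t_{0.025, 57} = 2.002465.
Margin = t* × SE = 2.002465 × 0.1834 = 0.36725.
CI: 0.3522 ± 0.36725 → (-0.015, 0.719).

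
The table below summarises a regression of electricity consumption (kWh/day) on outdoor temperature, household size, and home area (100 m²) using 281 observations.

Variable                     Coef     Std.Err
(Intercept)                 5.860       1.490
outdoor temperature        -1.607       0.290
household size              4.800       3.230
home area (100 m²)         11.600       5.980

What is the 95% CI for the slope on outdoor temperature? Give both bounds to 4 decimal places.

Read off: b = -1.607, SE = 0.290 for outdoor temperature.
df = n − k − 1 = 281 − 3 − 1 = 277.
t* = t_{0.025, 277} = 1.968565.
Margin = t* × SE = 1.968565 × 0.290 = 0.570884.
CI: -1.607 ± 0.570884 → (-2.1779, -1.0361).

(-2.1779, -1.0361)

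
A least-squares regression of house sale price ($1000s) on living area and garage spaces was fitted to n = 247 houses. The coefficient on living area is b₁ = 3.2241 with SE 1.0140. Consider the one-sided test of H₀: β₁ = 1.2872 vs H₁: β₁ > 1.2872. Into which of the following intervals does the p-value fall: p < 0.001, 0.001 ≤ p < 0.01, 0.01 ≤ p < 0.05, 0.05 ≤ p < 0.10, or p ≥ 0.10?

0.01 ≤ p < 0.05

t = (3.2241 − 1.2872) / 1.0140 = 1.910.
df = n − k − 1 = 247 − 2 − 1 = 244.
One-sided p = P(T_{244} > t) ≈ 0.0286.
So 0.01 ≤ p < 0.05.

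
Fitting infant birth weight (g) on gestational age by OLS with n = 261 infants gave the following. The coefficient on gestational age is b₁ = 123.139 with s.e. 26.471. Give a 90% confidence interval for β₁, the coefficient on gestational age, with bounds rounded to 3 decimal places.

df = n − 2 = 261 − 2 = 259.
t* = t_{0.05, 259} = 1.650758.
Margin = t* × SE = 1.650758 × 26.471 = 43.69722.
CI: 123.139 ± 43.69722 → (79.442, 166.836).
With 90% confidence, each one-unit increase in gestational age is associated with a change of between 79.442 and 166.836 g in infant birth weight.

(79.442, 166.836)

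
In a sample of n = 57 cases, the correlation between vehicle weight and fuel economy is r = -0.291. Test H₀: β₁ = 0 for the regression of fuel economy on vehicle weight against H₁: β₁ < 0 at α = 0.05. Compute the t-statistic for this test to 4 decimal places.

t = r·√(n − 2)/√(1 − r²) = -0.291·√55/√0.915319 = -2.2557.
df = n − 2 = 55.
One-sided p ≈ 0.0140, which is < 0.05, so reject H₀.
There is evidence of a linear association between vehicle weight and fuel economy.

t = -2.2557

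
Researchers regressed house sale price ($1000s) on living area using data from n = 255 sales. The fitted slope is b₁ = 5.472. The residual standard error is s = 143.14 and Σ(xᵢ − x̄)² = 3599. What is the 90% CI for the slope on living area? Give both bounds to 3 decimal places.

(1.533, 9.411)

SE(b₁) = s/√Sₓₓ = 143.14/√3599 = 2.386.
df = n − 2 = 253.
t* = t_{0.05, 253} = 1.650899.
Margin = t* × SE = 1.650899 × 2.386 = 3.93904.
CI: 5.472 ± 3.93904 → (1.533, 9.411).
With 90% confidence, each one-unit increase in living area is associated with a change of between 1.533 and 9.411 $1000s in house sale price.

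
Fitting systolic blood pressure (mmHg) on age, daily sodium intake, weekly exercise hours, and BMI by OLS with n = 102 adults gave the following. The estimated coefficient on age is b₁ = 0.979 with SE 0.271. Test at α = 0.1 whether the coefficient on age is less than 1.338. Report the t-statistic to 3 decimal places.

H₀: β₁ = 1.338 vs H₁: β₁ < 1.338.
t = (b₁ − β₁⁰)/SE = (0.979 − 1.338) / 0.271 = -1.325.
df = n − k − 1 = 102 − 4 − 1 = 97.
One-sided p ≈ 0.0942, which is < 0.1, so reject H₀.
There is evidence that the true slope on age is below 1.338 mmHg per unit, holding the other predictors fixed.

t = -1.325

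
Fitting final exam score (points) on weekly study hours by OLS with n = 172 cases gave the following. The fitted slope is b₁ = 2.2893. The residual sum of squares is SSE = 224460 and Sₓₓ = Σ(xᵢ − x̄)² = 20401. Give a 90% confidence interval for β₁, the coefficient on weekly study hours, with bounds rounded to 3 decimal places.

MSE = SSE/(n − 2) = 224460/170 = 1320.35.
SE(b₁) = √(MSE/Sₓₓ) = √(1320.35/20401) = 0.254401.
df = n − 2 = 170.
t* = t_{0.05, 170} = 1.653866.
Margin = t* × SE = 1.653866 × 0.254401 = 0.42075.
CI: 2.2893 ± 0.42075 → (1.869, 2.710).
With 90% confidence, each one-unit increase in weekly study hours is associated with a change of between 1.869 and 2.710 points in final exam score.

(1.869, 2.710)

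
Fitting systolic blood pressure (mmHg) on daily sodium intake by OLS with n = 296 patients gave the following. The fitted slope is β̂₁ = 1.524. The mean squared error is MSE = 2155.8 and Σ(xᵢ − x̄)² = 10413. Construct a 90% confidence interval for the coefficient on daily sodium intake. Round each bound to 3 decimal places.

(0.773, 2.275)

SE(β̂₁) = √(MSE/Sₓₓ) = √(2155.8/10413) = 0.455005.
df = n − 2 = 294.
t* = t_{0.05, 294} = 1.650053.
Margin = t* × SE = 1.650053 × 0.455005 = 0.75078.
CI: 1.524 ± 0.75078 → (0.773, 2.275).
With 90% confidence, each one-unit increase in daily sodium intake is associated with a change of between 0.773 and 2.275 mmHg in systolic blood pressure.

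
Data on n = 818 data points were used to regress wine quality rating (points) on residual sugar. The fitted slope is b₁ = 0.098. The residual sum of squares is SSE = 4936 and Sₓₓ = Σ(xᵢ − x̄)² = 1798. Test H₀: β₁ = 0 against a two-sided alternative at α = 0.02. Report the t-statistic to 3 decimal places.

t = 1.690

MSE = SSE/(n − 2) = 4936/816 = 6.04902.
SE(b₁) = √(MSE/Sₓₓ) = √(6.04902/1798) = 0.0580026.
t = 0.098 / 0.0580026 = 1.690.
df = n − 2 = 816.
Two-sided p ≈ 0.0915, which is ≥ 0.02, so fail to reject H₀.
The data do not give significant evidence of an association between residual sugar and wine quality rating.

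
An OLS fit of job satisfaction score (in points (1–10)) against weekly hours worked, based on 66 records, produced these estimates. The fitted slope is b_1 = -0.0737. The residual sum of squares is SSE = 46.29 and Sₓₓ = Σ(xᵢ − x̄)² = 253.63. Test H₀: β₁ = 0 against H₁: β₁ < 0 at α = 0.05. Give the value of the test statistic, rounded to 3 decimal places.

t = -1.380

MSE = SSE/(n − 2) = 46.29/64 = 0.723281.
SE(b_1) = √(MSE/Sₓₓ) = √(0.723281/253.63) = 0.0534015.
t = -0.0737 / 0.0534015 = -1.380.
df = n − 2 = 64.
One-sided p ≈ 0.0862, which is ≥ 0.05, so fail to reject H₀.
The data do not give significant evidence that the true slope on weekly hours worked is negative.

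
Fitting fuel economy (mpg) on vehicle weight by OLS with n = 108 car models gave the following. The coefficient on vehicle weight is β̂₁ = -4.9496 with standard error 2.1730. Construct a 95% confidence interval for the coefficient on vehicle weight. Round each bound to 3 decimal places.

(-9.258, -0.641)

df = n − 2 = 108 − 2 = 106.
t* = t_{0.025, 106} = 1.982597.
Margin = t* × SE = 1.982597 × 2.1730 = 4.30818.
CI: -4.9496 ± 4.30818 → (-9.258, -0.641).
With 95% confidence, each one-unit increase in vehicle weight is associated with a change of between -9.258 and -0.641 mpg in fuel economy.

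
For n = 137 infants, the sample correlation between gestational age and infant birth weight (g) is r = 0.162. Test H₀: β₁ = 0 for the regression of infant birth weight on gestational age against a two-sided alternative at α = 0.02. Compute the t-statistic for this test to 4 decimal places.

t = r·√(n − 2)/√(1 − r²) = 0.162·√135/√0.973756 = 1.9075.
df = n − 2 = 135.
Two-sided p ≈ 0.0586, which is ≥ 0.02, so fail to reject H₀.
The data do not give significant evidence of a linear association between gestational age and infant birth weight.

t = 1.9075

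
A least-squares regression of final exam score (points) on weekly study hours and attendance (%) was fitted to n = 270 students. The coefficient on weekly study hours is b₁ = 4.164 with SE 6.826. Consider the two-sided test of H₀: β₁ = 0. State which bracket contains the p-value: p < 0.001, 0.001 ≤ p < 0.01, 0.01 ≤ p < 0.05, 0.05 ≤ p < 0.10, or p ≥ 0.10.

t = 4.164 / 6.826 = 0.610.
df = n − k − 1 = 270 − 2 − 1 = 267.
Two-sided p = 2·P(T_{267} > |t|) ≈ 0.5424.
So p ≥ 0.10.

p ≥ 0.10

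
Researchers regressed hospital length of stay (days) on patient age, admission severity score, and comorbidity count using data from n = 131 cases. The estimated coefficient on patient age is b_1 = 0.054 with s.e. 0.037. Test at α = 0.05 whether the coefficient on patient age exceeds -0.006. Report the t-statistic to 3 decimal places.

H₀: β₁ = -0.006 vs H₁: β₁ > -0.006.
t = (b_1 − β₁⁰)/SE = (0.054 − (-0.006)) / 0.037 = 1.622.
df = n − k − 1 = 131 − 3 − 1 = 127.
One-sided p ≈ 0.0537, which is ≥ 0.05, so fail to reject H₀.
The data do not give significant evidence that the true slope on patient age exceeds -0.006 days per unit, holding the other predictors fixed.

t = 1.622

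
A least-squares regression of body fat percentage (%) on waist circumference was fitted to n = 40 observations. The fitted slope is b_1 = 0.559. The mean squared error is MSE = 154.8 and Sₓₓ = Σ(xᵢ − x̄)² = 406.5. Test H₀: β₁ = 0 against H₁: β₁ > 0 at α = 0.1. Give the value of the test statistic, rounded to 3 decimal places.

SE(b_1) = √(MSE/Sₓₓ) = √(154.8/406.5) = 0.6171.
t = 0.559 / 0.6171 = 0.906.
df = n − 2 = 38.
One-sided p ≈ 0.1854, which is ≥ 0.1, so fail to reject H₀.
The data do not give significant evidence that the true slope on waist circumference is positive.

t = 0.906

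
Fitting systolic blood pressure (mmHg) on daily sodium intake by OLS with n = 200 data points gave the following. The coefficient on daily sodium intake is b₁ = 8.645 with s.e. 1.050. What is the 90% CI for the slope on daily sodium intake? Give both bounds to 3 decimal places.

(6.910, 10.380)

df = n − 2 = 200 − 2 = 198.
t* = t_{0.05, 198} = 1.652586.
Margin = t* × SE = 1.652586 × 1.050 = 1.73522.
CI: 8.645 ± 1.73522 → (6.910, 10.380).
With 90% confidence, each one-unit increase in daily sodium intake is associated with a change of between 6.910 and 10.380 mmHg in systolic blood pressure.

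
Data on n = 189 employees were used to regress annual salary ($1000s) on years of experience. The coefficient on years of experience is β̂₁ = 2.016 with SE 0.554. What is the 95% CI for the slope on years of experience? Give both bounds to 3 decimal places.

(0.923, 3.109)

df = n − 2 = 189 − 2 = 187.
t* = t_{0.025, 187} = 1.972731.
Margin = t* × SE = 1.972731 × 0.554 = 1.09289.
CI: 2.016 ± 1.09289 → (0.923, 3.109).
With 95% confidence, each one-unit increase in years of experience is associated with a change of between 0.923 and 3.109 $1000s in annual salary.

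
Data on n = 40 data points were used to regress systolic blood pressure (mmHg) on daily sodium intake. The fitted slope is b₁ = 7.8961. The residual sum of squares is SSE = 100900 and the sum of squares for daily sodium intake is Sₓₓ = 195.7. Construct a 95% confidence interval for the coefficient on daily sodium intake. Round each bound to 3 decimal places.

(0.439, 15.353)

MSE = SSE/(n − 2) = 100900/38 = 2655.26.
SE(b₁) = √(MSE/Sₓₓ) = √(2655.26/195.7) = 3.68348.
df = n − 2 = 38.
t* = t_{0.025, 38} = 2.024394.
Margin = t* × SE = 2.024394 × 3.68348 = 7.45682.
CI: 7.8961 ± 7.45682 → (0.439, 15.353).
With 95% confidence, each one-unit increase in daily sodium intake is associated with a change of between 0.439 and 15.353 mmHg in systolic blood pressure.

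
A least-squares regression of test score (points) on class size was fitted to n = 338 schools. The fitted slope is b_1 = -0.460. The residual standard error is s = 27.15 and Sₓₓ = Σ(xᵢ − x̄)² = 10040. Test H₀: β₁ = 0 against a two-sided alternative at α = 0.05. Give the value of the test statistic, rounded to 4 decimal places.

t = -1.6977

SE(b_1) = s/√Sₓₓ = 27.15/√10040 = 0.270959.
t = -0.460 / 0.270959 = -1.6977.
df = n − 2 = 336.
Two-sided p ≈ 0.0905, which is ≥ 0.05, so fail to reject H₀.
The data do not give significant evidence of an association between class size and test score.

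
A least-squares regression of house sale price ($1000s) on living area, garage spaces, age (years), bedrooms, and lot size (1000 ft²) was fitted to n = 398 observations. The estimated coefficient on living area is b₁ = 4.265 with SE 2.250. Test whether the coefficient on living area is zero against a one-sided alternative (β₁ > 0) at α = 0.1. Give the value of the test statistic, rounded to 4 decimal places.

t = 1.8956

H₀: β₁ = 0 vs H₁: β₁ > 0.
t = (b₁ − β₁⁰)/SE = 4.265 / 2.250 = 1.8956.
df = n − k − 1 = 398 − 5 − 1 = 392.
One-sided p ≈ 0.0294, which is < 0.1, so reject H₀.
There is evidence that the true slope on living area is positive, holding the other predictors fixed.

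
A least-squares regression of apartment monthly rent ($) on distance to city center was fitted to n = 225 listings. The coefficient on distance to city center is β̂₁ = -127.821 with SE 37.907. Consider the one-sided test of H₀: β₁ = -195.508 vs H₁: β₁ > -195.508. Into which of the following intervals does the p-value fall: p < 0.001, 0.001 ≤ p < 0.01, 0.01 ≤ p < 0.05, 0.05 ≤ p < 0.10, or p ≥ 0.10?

0.01 ≤ p < 0.05

t = (-127.821 − (-195.508)) / 37.907 = 1.786.
df = n − 2 = 225 − 2 = 223.
One-sided p = P(T_{223} > t) ≈ 0.0378.
So 0.01 ≤ p < 0.05.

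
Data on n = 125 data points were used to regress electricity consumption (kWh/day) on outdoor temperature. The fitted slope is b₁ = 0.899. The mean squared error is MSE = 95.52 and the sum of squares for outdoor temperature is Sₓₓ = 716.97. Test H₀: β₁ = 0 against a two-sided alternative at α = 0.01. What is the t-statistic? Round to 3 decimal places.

SE(b₁) = √(MSE/Sₓₓ) = √(95.52/716.97) = 0.365003.
t = 0.899 / 0.365003 = 2.463.
df = n − 2 = 123.
Two-sided p ≈ 0.0152, which is ≥ 0.01, so fail to reject H₀.
The data do not give significant evidence of an association between outdoor temperature and electricity consumption.

t = 2.463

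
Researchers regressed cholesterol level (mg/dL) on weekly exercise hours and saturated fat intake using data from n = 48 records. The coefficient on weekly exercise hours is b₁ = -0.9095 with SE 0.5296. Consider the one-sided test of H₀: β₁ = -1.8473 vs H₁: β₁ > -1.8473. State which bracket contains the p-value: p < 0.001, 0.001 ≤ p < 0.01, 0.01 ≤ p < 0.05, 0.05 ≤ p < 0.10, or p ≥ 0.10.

t = (-0.9095 − (-1.8473)) / 0.5296 = 1.771.
df = n − k − 1 = 48 − 2 − 1 = 45.
One-sided p = P(T_{45} > t) ≈ 0.0417.
So 0.01 ≤ p < 0.05.

0.01 ≤ p < 0.05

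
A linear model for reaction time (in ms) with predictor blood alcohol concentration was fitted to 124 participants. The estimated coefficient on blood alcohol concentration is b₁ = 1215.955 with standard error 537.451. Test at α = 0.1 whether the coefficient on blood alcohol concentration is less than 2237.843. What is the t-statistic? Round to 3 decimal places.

t = -1.901

H₀: β₁ = 2237.843 vs H₁: β₁ < 2237.843.
t = (b₁ − β₁⁰)/SE = (1215.955 − 2237.843) / 537.451 = -1.901.
df = n − 2 = 124 − 2 = 122.
One-sided p ≈ 0.0298, which is < 0.1, so reject H₀.
There is evidence that the true slope on blood alcohol concentration is below 2237.843 ms per unit.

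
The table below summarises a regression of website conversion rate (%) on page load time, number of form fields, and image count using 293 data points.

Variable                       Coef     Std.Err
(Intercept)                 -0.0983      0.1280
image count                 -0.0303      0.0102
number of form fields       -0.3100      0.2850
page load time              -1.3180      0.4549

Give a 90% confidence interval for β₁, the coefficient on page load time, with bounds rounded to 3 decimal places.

(-2.069, -0.567)

Read off: b = -1.3180, SE = 0.4549 for page load time.
df = n − k − 1 = 293 − 3 − 1 = 289.
t* = t_{0.05, 289} = 1.650143.
Margin = t* × SE = 1.650143 × 0.4549 = 0.75065.
CI: -1.3180 ± 0.75065 → (-2.069, -0.567).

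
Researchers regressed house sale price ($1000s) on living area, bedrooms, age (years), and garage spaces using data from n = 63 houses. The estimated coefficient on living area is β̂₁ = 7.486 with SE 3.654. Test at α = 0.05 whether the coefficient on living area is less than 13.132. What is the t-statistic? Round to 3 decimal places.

t = -1.545

H₀: β₁ = 13.132 vs H₁: β₁ < 13.132.
t = (β̂₁ − β₁⁰)/SE = (7.486 − 13.132) / 3.654 = -1.545.
df = n − k − 1 = 63 − 4 − 1 = 58.
One-sided p ≈ 0.0639, which is ≥ 0.05, so fail to reject H₀.
The data do not give significant evidence that the true slope on living area is below 13.132 $1000s per unit, holding the other predictors fixed.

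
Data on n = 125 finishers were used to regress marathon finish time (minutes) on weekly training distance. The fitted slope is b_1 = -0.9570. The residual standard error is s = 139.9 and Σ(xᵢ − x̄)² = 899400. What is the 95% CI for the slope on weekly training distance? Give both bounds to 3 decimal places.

SE(b_1) = s/√Sₓₓ = 139.9/√899400 = 0.147517.
df = n − 2 = 123.
t* = t_{0.025, 123} = 1.979439.
Margin = t* × SE = 1.979439 × 0.147517 = 0.29200.
CI: -0.9570 ± 0.29200 → (-1.249, -0.665).
With 95% confidence, each one-unit increase in weekly training distance is associated with a change of between -1.249 and -0.665 minutes in marathon finish time.

(-1.249, -0.665)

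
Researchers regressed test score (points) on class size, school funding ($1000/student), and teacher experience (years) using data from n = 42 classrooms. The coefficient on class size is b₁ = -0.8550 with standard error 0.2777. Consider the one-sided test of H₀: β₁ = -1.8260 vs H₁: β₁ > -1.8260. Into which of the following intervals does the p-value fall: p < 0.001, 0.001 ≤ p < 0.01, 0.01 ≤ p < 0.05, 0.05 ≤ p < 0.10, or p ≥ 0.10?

t = (-0.8550 − (-1.8260)) / 0.2777 = 3.497.
df = n − k − 1 = 42 − 3 − 1 = 38.
One-sided p = P(T_{38} > t) ≈ 0.0006.
So p < 0.001.

p < 0.001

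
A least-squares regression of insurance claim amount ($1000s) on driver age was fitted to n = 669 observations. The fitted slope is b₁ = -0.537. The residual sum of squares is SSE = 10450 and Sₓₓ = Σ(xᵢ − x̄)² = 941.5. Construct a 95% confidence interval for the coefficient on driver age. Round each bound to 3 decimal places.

MSE = SSE/(n − 2) = 10450/667 = 15.6672.
SE(b₁) = √(MSE/Sₓₓ) = √(15.6672/941.5) = 0.128999.
df = n − 2 = 667.
t* = t_{0.025, 667} = 1.963527.
Margin = t* × SE = 1.963527 × 0.128999 = 0.25329.
CI: -0.537 ± 0.25329 → (-0.790, -0.284).
With 95% confidence, each one-unit increase in driver age is associated with a change of between -0.790 and -0.284 $1000s in insurance claim amount.

(-0.790, -0.284)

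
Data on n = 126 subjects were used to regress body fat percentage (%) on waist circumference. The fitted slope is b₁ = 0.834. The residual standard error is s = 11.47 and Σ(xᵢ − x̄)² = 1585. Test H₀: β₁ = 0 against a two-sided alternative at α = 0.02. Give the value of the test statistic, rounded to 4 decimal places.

t = 2.8948

SE(b₁) = s/√Sₓₓ = 11.47/√1585 = 0.288104.
t = 0.834 / 0.288104 = 2.8948.
df = n − 2 = 124.
Two-sided p ≈ 0.0045, which is < 0.02, so reject H₀.
There is evidence that waist circumference is associated with body fat percentage.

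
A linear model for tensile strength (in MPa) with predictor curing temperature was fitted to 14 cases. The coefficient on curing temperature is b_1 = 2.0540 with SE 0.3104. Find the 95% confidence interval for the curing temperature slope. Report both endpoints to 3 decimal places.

df = n − 2 = 14 − 2 = 12.
t* = t_{0.025, 12} = 2.178813.
Margin = t* × SE = 2.178813 × 0.3104 = 0.67630.
CI: 2.0540 ± 0.67630 → (1.378, 2.730).
With 95% confidence, each one-unit increase in curing temperature is associated with a change of between 1.378 and 2.730 MPa in tensile strength.

(1.378, 2.730)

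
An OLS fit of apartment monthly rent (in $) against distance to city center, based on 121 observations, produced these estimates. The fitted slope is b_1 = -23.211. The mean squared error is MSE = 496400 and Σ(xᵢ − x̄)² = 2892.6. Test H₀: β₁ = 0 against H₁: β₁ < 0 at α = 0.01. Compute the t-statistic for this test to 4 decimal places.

t = -1.7718

SE(b_1) = √(MSE/Sₓₓ) = √(496400/2892.6) = 13.1.
t = -23.211 / 13.1 = -1.7718.
df = n − 2 = 119.
One-sided p ≈ 0.0395, which is ≥ 0.01, so fail to reject H₀.
The data do not give significant evidence that the true slope on distance to city center is negative.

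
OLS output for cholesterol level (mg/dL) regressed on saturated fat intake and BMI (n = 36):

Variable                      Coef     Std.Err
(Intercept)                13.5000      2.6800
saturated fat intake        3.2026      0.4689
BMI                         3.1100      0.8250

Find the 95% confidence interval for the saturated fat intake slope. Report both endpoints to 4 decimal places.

Read off: b = 3.2026, SE = 0.4689 for saturated fat intake.
df = n − k − 1 = 36 − 2 − 1 = 33.
t* = t_{0.025, 33} = 2.034515.
Margin = t* × SE = 2.034515 × 0.4689 = 0.953984.
CI: 3.2026 ± 0.953984 → (2.2486, 4.1566).

(2.2486, 4.1566)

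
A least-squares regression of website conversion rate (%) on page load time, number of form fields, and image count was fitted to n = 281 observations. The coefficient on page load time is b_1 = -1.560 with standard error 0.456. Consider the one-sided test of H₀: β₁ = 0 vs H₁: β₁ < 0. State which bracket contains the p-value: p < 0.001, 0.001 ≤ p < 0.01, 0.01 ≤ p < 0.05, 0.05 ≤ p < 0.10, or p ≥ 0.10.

t = -1.560 / 0.456 = -3.421.
df = n − k − 1 = 281 − 3 − 1 = 277.
One-sided p = P(T_{277} < t) ≈ 0.0004.
So p < 0.001.

p < 0.001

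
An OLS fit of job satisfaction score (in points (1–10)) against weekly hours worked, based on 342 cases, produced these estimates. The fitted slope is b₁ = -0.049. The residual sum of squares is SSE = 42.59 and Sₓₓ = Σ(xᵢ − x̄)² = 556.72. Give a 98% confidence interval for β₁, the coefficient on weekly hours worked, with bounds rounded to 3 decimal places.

(-0.084, -0.014)

MSE = SSE/(n − 2) = 42.59/340 = 0.125265.
SE(b₁) = √(MSE/Sₓₓ) = √(0.125265/556.72) = 0.0150002.
df = n − 2 = 340.
t* = t_{0.01, 340} = 2.337365.
Margin = t* × SE = 2.337365 × 0.0150002 = 0.03506.
CI: -0.049 ± 0.03506 → (-0.084, -0.014).
With 98% confidence, each one-unit increase in weekly hours worked is associated with a change of between -0.084 and -0.014 points (1–10) in job satisfaction score.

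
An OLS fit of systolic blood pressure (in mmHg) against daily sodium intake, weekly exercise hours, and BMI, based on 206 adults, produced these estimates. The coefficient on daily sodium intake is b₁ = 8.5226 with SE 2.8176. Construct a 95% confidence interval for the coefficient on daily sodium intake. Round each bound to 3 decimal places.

(2.967, 14.078)

df = n − k − 1 = 206 − 3 − 1 = 202.
t* = t_{0.025, 202} = 1.971777.
Margin = t* × SE = 1.971777 × 2.8176 = 5.55568.
CI: 8.5226 ± 5.55568 → (2.967, 14.078).
With 95% confidence, each one-unit increase in daily sodium intake is associated with a change of between 2.967 and 14.078 mmHg in systolic blood pressure, holding the other predictors fixed.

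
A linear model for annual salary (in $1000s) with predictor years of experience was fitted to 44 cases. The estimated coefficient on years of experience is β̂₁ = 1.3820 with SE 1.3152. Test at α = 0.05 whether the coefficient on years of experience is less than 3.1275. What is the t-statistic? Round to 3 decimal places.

t = -1.327

H₀: β₁ = 3.1275 vs H₁: β₁ < 3.1275.
t = (β̂₁ − β₁⁰)/SE = (1.3820 − 3.1275) / 1.3152 = -1.327.
df = n − 2 = 44 − 2 = 42.
One-sided p ≈ 0.0958, which is ≥ 0.05, so fail to reject H₀.
The data do not give significant evidence that the true slope on years of experience is below 3.1275 $1000s per unit.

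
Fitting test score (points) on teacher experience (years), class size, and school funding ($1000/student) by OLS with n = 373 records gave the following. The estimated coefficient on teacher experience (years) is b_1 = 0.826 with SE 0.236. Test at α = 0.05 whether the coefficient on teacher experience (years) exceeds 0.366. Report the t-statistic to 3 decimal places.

H₀: β₁ = 0.366 vs H₁: β₁ > 0.366.
t = (b_1 − β₁⁰)/SE = (0.826 − 0.366) / 0.236 = 1.949.
df = n − k − 1 = 373 − 3 − 1 = 369.
One-sided p ≈ 0.0260, which is < 0.05, so reject H₀.
There is evidence that the true slope on teacher experience (years) exceeds 0.366 points per unit, holding the other predictors fixed.

t = 1.949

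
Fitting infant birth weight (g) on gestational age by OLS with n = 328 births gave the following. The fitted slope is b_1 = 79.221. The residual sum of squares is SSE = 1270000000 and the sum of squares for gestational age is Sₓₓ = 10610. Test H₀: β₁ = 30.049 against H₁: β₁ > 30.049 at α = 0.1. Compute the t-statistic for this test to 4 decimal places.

t = 2.5662

MSE = SSE/(n − 2) = 1270000000/326 = 3.89571e+06.
SE(b_1) = √(MSE/Sₓₓ) = √(3.89571e+06/10610) = 19.1618.
t = (79.221 − 30.049) / 19.1618 = 2.5662.
df = n − 2 = 326.
One-sided p ≈ 0.0054, which is < 0.1, so reject H₀.
There is evidence that the true slope on gestational age exceeds 30.049 g per unit.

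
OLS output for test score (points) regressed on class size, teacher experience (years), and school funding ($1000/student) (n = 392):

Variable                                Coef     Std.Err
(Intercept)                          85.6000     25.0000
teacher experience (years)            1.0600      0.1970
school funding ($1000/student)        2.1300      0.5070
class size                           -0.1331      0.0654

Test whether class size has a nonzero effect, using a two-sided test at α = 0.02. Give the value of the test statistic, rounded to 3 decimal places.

t = -2.035

Read off: b = -0.1331, SE = 0.0654 for class size.
H₀: β₁ = 0 vs H₁: β₁ ≠ 0.
t = -0.1331 / 0.0654 = -2.035.
df = n − k − 1 = 392 − 3 − 1 = 388.
Two-sided p ≈ 0.0425, which is ≥ 0.02, so fail to reject H₀.
The data do not give significant evidence of an association between class size and test score, after adjusting for the other predictors.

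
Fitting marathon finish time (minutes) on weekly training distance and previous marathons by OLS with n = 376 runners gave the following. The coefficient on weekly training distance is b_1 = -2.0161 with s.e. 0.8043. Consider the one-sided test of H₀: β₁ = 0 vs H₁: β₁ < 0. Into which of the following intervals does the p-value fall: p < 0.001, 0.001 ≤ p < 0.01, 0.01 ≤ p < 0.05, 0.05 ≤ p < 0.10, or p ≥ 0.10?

0.001 ≤ p < 0.01

t = -2.0161 / 0.8043 = -2.507.
df = n − k − 1 = 376 − 2 − 1 = 373.
One-sided p = P(T_{373} < t) ≈ 0.0063.
So 0.001 ≤ p < 0.01.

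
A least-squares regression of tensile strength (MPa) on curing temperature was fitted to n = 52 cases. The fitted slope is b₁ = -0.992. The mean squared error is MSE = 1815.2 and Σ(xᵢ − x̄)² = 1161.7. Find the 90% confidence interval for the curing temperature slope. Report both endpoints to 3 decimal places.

SE(b₁) = √(MSE/Sₓₓ) = √(1815.2/1161.7) = 1.25002.
df = n − 2 = 50.
t* = t_{0.05, 50} = 1.675905.
Margin = t* × SE = 1.675905 × 1.25002 = 2.09491.
CI: -0.992 ± 2.09491 → (-3.087, 1.103).
With 90% confidence, each one-unit increase in curing temperature is associated with a change of between -3.087 and 1.103 MPa in tensile strength.

(-3.087, 1.103)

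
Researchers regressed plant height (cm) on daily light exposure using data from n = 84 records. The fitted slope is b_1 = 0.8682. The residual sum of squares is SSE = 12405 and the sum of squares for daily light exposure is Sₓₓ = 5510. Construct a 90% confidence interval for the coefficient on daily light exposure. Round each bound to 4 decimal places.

MSE = SSE/(n − 2) = 12405/82 = 151.28.
SE(b_1) = √(MSE/Sₓₓ) = √(151.28/5510) = 0.165697.
df = n − 2 = 82.
t* = t_{0.05, 82} = 1.663649.
Margin = t* × SE = 1.663649 × 0.165697 = 0.275662.
CI: 0.8682 ± 0.275662 → (0.5925, 1.1439).
With 90% confidence, each one-unit increase in daily light exposure is associated with a change of between 0.5925 and 1.1439 cm in plant height.

(0.5925, 1.1439)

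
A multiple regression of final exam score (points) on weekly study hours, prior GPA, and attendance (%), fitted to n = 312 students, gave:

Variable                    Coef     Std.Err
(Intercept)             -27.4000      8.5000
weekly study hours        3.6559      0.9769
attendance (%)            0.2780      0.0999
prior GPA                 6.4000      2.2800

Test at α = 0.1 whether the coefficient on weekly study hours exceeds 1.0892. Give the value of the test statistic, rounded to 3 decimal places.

t = 2.627

Read off: b = 3.6559, SE = 0.9769 for weekly study hours.
H₀: β₁ = 1.0892 vs H₁: β₁ > 1.0892.
t = (3.6559 − 1.0892) / 0.9769 = 2.627.
df = n − k − 1 = 312 − 3 − 1 = 308.
One-sided p ≈ 0.0045, which is < 0.1, so reject H₀.
There is evidence that the true slope on weekly study hours exceeds 1.0892 points per unit, holding the other predictors fixed.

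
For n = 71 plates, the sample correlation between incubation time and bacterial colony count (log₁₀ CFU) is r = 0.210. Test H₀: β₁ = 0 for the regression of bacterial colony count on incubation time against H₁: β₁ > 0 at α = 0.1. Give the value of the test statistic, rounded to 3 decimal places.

t = 1.784

t = r·√(n − 2)/√(1 − r²) = 0.210·√69/√0.9559 = 1.784.
df = n − 2 = 69.
One-sided p ≈ 0.0394, which is < 0.1, so reject H₀.
There is evidence of a linear association between incubation time and bacterial colony count.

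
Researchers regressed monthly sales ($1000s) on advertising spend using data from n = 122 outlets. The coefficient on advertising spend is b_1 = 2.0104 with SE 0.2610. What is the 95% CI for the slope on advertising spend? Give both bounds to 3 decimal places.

df = n − 2 = 122 − 2 = 120.
t* = t_{0.025, 120} = 1.97993.
Margin = t* × SE = 1.97993 × 0.2610 = 0.51676.
CI: 2.0104 ± 0.51676 → (1.494, 2.527).
With 95% confidence, each one-unit increase in advertising spend is associated with a change of between 1.494 and 2.527 $1000s in monthly sales.

(1.494, 2.527)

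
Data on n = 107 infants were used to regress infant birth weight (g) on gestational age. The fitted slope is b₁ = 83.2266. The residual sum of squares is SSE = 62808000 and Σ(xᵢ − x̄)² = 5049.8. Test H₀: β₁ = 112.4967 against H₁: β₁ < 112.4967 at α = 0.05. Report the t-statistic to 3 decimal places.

MSE = SSE/(n − 2) = 62808000/105 = 598171.
SE(b₁) = √(MSE/Sₓₓ) = √(598171/5049.8) = 10.8837.
t = (83.2266 − 112.4967) / 10.8837 = -2.689.
df = n − 2 = 105.
One-sided p ≈ 0.0042, which is < 0.05, so reject H₀.
There is evidence that the true slope on gestational age is below 112.4967 g per unit.

t = -2.689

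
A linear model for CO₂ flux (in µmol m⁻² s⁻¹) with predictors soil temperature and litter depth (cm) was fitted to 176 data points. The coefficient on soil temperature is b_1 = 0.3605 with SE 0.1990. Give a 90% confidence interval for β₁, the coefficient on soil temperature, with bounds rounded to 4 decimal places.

df = n − k − 1 = 176 − 2 − 1 = 173.
t* = t_{0.05, 173} = 1.653709.
Margin = t* × SE = 1.653709 × 0.1990 = 0.329088.
CI: 0.3605 ± 0.329088 → (0.0314, 0.6896).
With 90% confidence, each one-unit increase in soil temperature is associated with a change of between 0.0314 and 0.6896 µmol m⁻² s⁻¹ in CO₂ flux, holding the other predictors fixed.

(0.0314, 0.6896)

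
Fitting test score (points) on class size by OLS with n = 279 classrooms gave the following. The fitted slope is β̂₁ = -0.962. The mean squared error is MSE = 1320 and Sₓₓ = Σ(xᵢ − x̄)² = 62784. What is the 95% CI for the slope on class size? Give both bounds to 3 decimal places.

SE(β̂₁) = √(MSE/Sₓₓ) = √(1320/62784) = 0.144998.
df = n − 2 = 277.
t* = t_{0.025, 277} = 1.968565.
Margin = t* × SE = 1.968565 × 0.144998 = 0.28544.
CI: -0.962 ± 0.28544 → (-1.247, -0.677).
With 95% confidence, each one-unit increase in class size is associated with a change of between -1.247 and -0.677 points in test score.

(-1.247, -0.677)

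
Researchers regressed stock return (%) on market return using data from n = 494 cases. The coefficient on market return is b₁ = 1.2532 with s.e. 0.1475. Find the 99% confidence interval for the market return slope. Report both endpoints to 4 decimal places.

(0.8718, 1.6346)

df = n − 2 = 494 − 2 = 492.
t* = t_{0.005, 492} = 2.585859.
Margin = t* × SE = 2.585859 × 0.1475 = 0.381414.
CI: 1.2532 ± 0.381414 → (0.8718, 1.6346).
With 99% confidence, each one-unit increase in market return is associated with a change of between 0.8718 and 1.6346 % in stock return.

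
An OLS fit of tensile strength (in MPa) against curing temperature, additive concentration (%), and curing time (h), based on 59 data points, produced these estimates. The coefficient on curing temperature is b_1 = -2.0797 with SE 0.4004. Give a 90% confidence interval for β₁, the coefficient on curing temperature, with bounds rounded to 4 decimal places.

df = n − k − 1 = 59 − 3 − 1 = 55.
t* = t_{0.05, 55} = 1.673034.
Margin = t* × SE = 1.673034 × 0.4004 = 0.669883.
CI: -2.0797 ± 0.669883 → (-2.7496, -1.4098).
With 90% confidence, each one-unit increase in curing temperature is associated with a change of between -2.7496 and -1.4098 MPa in tensile strength, holding the other predictors fixed.

(-2.7496, -1.4098)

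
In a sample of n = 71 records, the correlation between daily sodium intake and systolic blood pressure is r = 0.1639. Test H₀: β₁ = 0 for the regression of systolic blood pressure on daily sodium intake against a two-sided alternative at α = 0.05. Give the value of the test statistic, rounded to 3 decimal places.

t = r·√(n − 2)/√(1 − r²) = 0.1639·√69/√0.973137 = 1.380.
df = n − 2 = 69.
Two-sided p ≈ 0.1720, which is ≥ 0.05, so fail to reject H₀.
The data do not give significant evidence of a linear association between daily sodium intake and systolic blood pressure.

t = 1.380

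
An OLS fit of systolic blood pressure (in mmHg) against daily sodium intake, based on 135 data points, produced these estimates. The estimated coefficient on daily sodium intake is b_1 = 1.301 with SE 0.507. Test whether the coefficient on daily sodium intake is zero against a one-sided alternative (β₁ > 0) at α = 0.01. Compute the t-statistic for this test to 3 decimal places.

H₀: β₁ = 0 vs H₁: β₁ > 0.
t = (b_1 − β₁⁰)/SE = 1.301 / 0.507 = 2.566.
df = n − 2 = 135 − 2 = 133.
One-sided p ≈ 0.0057, which is < 0.01, so reject H₀.
There is evidence that the true slope on daily sodium intake is positive.

t = 2.566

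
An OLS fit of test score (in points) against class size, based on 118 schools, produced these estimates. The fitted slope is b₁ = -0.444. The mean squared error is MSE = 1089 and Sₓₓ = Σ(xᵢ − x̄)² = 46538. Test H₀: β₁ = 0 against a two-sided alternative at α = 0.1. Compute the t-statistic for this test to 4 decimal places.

t = -2.9025

SE(b₁) = √(MSE/Sₓₓ) = √(1089/46538) = 0.152971.
t = -0.444 / 0.152971 = -2.9025.
df = n − 2 = 116.
Two-sided p ≈ 0.0044, which is < 0.1, so reject H₀.
There is evidence that class size is associated with test score.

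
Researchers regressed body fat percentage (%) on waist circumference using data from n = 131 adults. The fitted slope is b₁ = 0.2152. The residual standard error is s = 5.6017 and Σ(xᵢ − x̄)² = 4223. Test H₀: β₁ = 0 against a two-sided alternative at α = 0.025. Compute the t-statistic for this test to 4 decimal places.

SE(b₁) = s/√Sₓₓ = 5.6017/√4223 = 0.0862004.
t = 0.2152 / 0.0862004 = 2.4965.
df = n − 2 = 129.
Two-sided p ≈ 0.0138, which is < 0.025, so reject H₀.
There is evidence that waist circumference is associated with body fat percentage.

t = 2.4965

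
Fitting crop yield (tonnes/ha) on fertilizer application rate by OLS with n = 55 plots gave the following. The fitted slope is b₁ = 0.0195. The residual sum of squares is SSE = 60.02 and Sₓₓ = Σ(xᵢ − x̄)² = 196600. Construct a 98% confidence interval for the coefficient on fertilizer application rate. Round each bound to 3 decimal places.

MSE = SSE/(n − 2) = 60.02/53 = 1.13245.
SE(b₁) = √(MSE/Sₓₓ) = √(1.13245/196600) = 0.00240004.
df = n − 2 = 53.
t* = t_{0.01, 53} = 2.39879.
Margin = t* × SE = 2.39879 × 0.00240004 = 0.00576.
CI: 0.0195 ± 0.00576 → (0.014, 0.025).
With 98% confidence, each one-unit increase in fertilizer application rate is associated with a change of between 0.014 and 0.025 tonnes/ha in crop yield.

(0.014, 0.025)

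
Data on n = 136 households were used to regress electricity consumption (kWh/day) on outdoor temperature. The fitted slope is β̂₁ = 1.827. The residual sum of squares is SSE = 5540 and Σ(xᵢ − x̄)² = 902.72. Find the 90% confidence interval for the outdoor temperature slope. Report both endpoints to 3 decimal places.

(1.473, 2.181)

MSE = SSE/(n − 2) = 5540/134 = 41.3433.
SE(β̂₁) = √(MSE/Sₓₓ) = √(41.3433/902.72) = 0.214006.
df = n − 2 = 134.
t* = t_{0.05, 134} = 1.656305.
Margin = t* × SE = 1.656305 × 0.214006 = 0.35446.
CI: 1.827 ± 0.35446 → (1.473, 2.181).
With 90% confidence, each one-unit increase in outdoor temperature is associated with a change of between 1.473 and 2.181 kWh/day in electricity consumption.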